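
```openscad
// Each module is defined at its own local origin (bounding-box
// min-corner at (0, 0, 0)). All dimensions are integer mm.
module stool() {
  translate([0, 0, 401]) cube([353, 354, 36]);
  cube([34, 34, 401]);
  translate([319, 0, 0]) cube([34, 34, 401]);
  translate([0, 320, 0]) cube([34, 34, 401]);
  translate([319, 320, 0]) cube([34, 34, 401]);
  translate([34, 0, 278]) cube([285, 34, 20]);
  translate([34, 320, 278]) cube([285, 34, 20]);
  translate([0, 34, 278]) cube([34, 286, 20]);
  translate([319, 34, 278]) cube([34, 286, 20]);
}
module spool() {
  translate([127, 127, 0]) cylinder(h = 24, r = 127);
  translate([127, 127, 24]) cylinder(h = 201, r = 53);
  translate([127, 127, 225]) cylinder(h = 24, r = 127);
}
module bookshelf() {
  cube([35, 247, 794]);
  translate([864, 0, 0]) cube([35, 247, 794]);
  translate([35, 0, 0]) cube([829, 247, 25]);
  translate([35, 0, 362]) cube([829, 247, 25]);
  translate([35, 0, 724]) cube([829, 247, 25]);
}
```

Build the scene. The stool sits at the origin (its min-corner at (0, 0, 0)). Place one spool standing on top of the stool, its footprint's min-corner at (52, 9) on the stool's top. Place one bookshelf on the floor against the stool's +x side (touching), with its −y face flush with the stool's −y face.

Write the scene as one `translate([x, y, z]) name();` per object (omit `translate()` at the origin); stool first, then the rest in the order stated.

stool();
translate([52, 9, 437]) spool();
translate([353, 0, 0]) bookshelf();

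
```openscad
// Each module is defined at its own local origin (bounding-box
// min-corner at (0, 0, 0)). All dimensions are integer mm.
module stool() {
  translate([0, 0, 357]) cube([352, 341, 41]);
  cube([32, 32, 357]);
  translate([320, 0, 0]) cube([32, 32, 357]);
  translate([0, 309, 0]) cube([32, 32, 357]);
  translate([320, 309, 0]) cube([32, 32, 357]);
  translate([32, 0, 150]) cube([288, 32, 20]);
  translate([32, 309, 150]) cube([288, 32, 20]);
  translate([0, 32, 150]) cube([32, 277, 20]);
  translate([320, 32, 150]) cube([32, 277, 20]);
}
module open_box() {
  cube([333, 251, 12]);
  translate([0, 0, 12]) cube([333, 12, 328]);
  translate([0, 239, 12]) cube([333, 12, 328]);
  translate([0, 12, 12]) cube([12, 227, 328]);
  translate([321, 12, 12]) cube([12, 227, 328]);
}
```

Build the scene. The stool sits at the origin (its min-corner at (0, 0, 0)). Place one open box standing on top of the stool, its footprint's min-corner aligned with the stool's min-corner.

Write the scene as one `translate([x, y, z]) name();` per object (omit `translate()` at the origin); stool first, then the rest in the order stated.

stool();
translate([0, 0, 398]) open_box();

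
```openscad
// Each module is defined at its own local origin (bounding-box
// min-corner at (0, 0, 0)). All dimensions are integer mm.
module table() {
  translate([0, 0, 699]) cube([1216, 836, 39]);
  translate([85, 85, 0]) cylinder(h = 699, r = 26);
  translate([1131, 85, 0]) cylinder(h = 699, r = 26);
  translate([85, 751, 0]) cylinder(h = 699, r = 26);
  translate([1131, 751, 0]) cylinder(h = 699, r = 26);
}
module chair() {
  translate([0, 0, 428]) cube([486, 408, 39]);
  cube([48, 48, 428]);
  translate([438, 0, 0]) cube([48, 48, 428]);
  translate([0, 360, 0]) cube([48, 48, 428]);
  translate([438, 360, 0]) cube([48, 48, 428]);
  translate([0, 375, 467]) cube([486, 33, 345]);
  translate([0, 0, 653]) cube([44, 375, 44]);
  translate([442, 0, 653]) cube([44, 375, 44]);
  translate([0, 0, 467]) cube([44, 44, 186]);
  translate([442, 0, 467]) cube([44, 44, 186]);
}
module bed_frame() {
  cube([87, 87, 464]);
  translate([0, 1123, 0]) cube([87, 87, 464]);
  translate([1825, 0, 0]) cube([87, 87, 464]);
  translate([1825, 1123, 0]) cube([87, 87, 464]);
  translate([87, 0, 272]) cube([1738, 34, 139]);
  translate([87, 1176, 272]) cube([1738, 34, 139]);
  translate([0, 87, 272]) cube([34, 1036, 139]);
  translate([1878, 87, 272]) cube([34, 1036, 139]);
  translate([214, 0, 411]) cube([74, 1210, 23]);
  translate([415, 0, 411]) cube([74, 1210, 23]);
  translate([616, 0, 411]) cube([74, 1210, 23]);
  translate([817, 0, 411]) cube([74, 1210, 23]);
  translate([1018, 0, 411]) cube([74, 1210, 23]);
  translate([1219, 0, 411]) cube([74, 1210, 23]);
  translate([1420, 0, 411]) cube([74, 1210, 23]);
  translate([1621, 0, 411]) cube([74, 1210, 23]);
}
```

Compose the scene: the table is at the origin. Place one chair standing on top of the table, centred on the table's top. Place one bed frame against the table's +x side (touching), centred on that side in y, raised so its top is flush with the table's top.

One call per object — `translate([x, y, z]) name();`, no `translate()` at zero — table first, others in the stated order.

table();
translate([365, 214, 738]) chair();
translate([1216, -187, 274]) bed_frame();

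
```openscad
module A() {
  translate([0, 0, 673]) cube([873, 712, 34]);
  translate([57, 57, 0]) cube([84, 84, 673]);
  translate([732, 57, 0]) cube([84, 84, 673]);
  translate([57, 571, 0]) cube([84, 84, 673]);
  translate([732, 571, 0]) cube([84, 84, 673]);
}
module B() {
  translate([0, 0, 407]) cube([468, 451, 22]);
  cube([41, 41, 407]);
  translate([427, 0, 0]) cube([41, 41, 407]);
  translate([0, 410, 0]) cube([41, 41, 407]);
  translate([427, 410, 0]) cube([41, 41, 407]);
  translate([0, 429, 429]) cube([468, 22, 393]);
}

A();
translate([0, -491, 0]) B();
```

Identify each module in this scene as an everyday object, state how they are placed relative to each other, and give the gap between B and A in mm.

A is a table. B is a chair. The chair is on the floor beside the table on its −y side. The gap between the chair and the table is 40 mm.

The chair's nearest face is 40 mm from the table's −y face.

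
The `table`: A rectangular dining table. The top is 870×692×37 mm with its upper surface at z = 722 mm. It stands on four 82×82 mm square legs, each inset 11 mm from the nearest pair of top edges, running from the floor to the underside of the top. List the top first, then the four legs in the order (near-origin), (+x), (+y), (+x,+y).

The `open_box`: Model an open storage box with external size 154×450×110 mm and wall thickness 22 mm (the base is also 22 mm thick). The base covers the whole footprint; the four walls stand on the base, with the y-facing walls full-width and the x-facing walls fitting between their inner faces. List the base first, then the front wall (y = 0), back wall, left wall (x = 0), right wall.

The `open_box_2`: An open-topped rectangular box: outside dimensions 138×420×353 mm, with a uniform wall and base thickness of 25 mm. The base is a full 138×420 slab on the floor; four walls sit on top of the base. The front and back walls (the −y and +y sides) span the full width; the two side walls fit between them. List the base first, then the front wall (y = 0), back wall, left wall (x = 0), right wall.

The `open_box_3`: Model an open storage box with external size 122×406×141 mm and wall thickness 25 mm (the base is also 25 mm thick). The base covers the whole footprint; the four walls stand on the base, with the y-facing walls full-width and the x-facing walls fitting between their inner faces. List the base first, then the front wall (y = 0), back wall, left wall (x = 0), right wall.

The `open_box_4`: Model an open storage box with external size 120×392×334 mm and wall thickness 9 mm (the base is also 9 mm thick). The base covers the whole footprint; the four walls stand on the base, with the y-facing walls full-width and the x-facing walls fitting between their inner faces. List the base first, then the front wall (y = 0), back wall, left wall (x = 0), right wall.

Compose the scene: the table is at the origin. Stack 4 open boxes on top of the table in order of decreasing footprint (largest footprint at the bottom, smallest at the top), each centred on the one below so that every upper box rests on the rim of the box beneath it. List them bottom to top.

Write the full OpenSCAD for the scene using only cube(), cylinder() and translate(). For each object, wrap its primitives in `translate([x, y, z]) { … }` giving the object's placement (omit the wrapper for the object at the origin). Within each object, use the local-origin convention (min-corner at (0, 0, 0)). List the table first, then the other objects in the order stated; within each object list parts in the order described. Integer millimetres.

translate([0, 0, 685]) cube([870, 692, 37]);
translate([11, 11, 0]) cube([82, 82, 685]);
translate([777, 11, 0]) cube([82, 82, 685]);
translate([11, 599, 0]) cube([82, 82, 685]);
translate([777, 599, 0]) cube([82, 82, 685]);
translate([358, 121, 722]) {
  cube([154, 450, 22]);
  translate([0, 0, 22]) cube([154, 22, 88]);
  translate([0, 428, 22]) cube([154, 22, 88]);
  translate([0, 22, 22]) cube([22, 406, 88]);
  translate([132, 22, 22]) cube([22, 406, 88]);
}
translate([366, 136, 832]) {
  cube([138, 420, 25]);
  translate([0, 0, 25]) cube([138, 25, 328]);
  translate([0, 395, 25]) cube([138, 25, 328]);
  translate([0, 25, 25]) cube([25, 370, 328]);
  translate([113, 25, 25]) cube([25, 370, 328]);
}
translate([374, 143, 1185]) {
  cube([122, 406, 25]);
  translate([0, 0, 25]) cube([122, 25, 116]);
  translate([0, 381, 25]) cube([122, 25, 116]);
  translate([0, 25, 25]) cube([25, 356, 116]);
  translate([97, 25, 25]) cube([25, 356, 116]);
}
translate([375, 150, 1326]) {
  cube([120, 392, 9]);
  translate([0, 0, 9]) cube([120, 9, 325]);
  translate([0, 383, 9]) cube([120, 9, 325]);
  translate([0, 9, 9]) cube([9, 374, 325]);
  translate([111, 9, 9]) cube([9, 374, 325]);
}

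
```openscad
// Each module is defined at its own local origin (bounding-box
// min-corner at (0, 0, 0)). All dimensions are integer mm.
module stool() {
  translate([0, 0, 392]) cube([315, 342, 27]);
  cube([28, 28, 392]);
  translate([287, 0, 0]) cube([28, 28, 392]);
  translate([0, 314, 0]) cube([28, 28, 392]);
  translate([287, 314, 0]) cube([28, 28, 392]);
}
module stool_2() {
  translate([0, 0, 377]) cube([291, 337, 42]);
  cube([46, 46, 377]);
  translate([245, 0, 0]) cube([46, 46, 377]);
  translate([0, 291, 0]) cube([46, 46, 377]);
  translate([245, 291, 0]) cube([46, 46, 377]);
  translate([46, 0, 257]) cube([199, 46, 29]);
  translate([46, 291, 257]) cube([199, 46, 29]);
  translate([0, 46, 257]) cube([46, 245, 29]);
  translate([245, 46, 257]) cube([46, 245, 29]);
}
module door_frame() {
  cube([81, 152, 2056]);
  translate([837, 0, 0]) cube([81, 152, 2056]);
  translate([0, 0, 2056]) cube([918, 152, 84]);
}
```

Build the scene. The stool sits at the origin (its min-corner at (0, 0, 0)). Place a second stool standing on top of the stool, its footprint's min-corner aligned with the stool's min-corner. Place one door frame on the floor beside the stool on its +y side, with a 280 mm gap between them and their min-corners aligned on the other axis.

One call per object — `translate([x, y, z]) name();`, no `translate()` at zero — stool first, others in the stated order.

stool();
translate([0, 0, 419]) stool_2();
translate([0, 622, 0]) door_frame();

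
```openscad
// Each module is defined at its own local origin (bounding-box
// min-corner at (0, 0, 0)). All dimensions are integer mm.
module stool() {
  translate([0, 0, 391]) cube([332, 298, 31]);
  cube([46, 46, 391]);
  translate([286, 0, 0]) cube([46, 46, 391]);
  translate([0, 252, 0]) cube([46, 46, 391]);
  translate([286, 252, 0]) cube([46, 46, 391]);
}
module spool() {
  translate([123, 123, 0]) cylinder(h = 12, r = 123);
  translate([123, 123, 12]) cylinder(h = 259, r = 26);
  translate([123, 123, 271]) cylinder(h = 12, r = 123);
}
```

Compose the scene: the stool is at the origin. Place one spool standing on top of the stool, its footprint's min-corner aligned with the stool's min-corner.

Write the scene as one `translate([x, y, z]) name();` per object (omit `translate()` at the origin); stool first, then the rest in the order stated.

stool();
translate([0, 0, 422]) spool();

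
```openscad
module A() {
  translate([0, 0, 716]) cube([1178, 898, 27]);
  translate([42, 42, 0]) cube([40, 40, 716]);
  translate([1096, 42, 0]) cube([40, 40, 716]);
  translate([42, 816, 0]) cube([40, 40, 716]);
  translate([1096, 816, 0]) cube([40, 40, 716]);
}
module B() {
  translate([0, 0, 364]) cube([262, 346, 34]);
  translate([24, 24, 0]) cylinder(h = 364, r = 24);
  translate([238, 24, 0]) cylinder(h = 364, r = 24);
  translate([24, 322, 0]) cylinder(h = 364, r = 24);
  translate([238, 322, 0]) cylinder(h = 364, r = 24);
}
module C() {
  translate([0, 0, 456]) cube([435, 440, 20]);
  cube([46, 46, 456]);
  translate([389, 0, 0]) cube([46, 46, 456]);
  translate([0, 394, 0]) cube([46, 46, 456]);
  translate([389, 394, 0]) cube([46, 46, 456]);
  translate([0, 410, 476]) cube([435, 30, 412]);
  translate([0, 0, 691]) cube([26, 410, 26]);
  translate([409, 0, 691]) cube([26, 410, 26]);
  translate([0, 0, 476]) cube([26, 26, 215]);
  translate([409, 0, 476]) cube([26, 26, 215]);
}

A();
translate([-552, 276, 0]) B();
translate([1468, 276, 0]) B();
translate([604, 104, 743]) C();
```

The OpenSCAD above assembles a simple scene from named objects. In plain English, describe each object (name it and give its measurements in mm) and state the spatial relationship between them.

A is a rectangular dining table. The top is 1178×898×27 mm with its upper surface at z = 743 mm. It stands on four 40×40 mm square legs, each inset 42 mm from the nearest pair of top edges, running from the floor to the underside of the top.

B is a four-legged stool. The seat is a 262×346×34 mm slab whose top surface is at z = 398 mm; four round legs, each 48 mm in diameter, run from the floor (z = 0) to the underside of the seat, each leg's axis is inset half a diameter from the nearest pair of seat edges (so the leg's bounding box is flush with the corner).

C is a chair. The seat is a 435×440×20 mm slab with its top at z = 476 mm, on four 46×46 mm corner legs (flush with the seat edges, standing on z = 0). A flat backrest 30 mm thick, 412 mm tall, spans the full seat width and rises from the seat top along its +y edge, rear face flush with the rear of the seat. Two armrests of 26×26 mm section run along each side from the seat's front edge to the front of the backrest, top faces 241 mm above the seat top and outer faces flush with the seat's x-edges; a 26×26 mm post under the front of each armrest stands on the seat at the front corner.

Two stools sit around the table at the −x, +x sides. The chair is on top of the table.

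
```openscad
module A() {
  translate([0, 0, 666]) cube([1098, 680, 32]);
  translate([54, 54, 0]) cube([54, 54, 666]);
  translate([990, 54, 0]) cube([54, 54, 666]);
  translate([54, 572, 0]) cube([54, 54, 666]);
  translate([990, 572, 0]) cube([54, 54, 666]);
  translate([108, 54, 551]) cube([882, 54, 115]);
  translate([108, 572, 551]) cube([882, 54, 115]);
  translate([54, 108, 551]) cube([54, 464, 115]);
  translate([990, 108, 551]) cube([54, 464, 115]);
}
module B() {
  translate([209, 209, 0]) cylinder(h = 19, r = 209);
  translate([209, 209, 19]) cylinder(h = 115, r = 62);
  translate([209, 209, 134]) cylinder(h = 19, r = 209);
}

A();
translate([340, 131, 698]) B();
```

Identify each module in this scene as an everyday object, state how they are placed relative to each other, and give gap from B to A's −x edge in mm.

The spool's min-x is at 340; the table's min-x is 0; gap = 340 mm.

A is a table. B is a spool. The spool is on top of the table, centred. The gap from the spool to the table's −x edge is 340 mm.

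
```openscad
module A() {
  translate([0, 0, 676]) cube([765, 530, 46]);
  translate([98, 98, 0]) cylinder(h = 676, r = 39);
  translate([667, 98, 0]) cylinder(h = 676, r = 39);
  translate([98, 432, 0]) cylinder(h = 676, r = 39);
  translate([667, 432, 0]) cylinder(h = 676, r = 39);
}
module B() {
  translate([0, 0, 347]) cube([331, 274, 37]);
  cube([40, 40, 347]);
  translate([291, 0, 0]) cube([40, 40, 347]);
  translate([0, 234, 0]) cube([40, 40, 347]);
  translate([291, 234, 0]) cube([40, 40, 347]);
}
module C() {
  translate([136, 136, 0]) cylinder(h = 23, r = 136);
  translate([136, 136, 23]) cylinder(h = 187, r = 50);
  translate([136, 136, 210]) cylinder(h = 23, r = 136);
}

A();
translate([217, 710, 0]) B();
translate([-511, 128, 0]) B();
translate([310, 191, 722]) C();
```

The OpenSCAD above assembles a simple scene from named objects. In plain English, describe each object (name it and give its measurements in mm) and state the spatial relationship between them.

A is a table with a 765×530 mm rectangular top, 46 mm thick, top surface at z = 722 mm, supported by four round legs of 78 mm diameter, each leg's bounding box inset 59 mm from the nearest pair of top edges, running from the floor.

B is a simple wooden stool: a rectangular seat 331 mm (x) by 274 mm (y), 37 mm thick, top face at z = 384 mm, on four square legs, each 40×40 mm in cross-section. The legs rest on z = 0, each flush with a corner of the seat.

C is a spool: two coaxial disc flanges of radius 136 mm and thickness 23 mm, joined by a core cylinder of radius 50 mm and height 187 mm. The lower flange rests on z = 0 and the three cylinders share a vertical axis.

Two stools sit around the table at the +y, −x sides. The spool is on top of the table.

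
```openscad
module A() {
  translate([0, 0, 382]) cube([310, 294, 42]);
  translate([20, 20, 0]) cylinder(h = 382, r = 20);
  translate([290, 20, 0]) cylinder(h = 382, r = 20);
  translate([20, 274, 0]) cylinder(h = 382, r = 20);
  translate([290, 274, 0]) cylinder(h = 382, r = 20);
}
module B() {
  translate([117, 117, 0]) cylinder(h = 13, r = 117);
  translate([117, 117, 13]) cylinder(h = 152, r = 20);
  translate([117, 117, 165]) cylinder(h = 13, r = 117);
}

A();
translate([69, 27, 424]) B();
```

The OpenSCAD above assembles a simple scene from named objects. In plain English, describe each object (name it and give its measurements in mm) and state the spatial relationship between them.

A is a four-legged stool. The seat is a 310×294×42 mm slab whose top surface is at z = 424 mm; four round legs, each 40 mm in diameter, run from the floor (z = 0) to the underside of the seat, each leg's axis is inset half a diameter from the nearest pair of seat edges (so the leg's bounding box is flush with the corner).

B is a spool: two coaxial disc flanges of radius 117 mm and thickness 13 mm, joined by a core cylinder of radius 20 mm and height 152 mm. The lower flange rests on z = 0 and the three cylinders share a vertical axis.

The spool is on top of the stool.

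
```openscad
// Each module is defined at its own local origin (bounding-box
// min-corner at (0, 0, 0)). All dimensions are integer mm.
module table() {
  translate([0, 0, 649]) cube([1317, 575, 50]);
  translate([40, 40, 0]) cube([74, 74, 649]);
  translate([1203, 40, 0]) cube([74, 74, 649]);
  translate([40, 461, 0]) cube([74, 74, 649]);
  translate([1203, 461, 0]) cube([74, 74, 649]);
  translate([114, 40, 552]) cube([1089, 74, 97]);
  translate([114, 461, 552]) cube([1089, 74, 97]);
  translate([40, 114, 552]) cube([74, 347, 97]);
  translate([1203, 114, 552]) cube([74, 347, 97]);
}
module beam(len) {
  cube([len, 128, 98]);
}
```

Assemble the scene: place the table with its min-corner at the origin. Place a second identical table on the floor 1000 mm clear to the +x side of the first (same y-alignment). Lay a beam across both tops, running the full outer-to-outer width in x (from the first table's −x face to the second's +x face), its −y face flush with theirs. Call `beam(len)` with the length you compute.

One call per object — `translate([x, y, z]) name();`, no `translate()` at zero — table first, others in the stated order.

table();
translate([2317, 0, 0]) table();
translate([0, 0, 699]) beam(3634);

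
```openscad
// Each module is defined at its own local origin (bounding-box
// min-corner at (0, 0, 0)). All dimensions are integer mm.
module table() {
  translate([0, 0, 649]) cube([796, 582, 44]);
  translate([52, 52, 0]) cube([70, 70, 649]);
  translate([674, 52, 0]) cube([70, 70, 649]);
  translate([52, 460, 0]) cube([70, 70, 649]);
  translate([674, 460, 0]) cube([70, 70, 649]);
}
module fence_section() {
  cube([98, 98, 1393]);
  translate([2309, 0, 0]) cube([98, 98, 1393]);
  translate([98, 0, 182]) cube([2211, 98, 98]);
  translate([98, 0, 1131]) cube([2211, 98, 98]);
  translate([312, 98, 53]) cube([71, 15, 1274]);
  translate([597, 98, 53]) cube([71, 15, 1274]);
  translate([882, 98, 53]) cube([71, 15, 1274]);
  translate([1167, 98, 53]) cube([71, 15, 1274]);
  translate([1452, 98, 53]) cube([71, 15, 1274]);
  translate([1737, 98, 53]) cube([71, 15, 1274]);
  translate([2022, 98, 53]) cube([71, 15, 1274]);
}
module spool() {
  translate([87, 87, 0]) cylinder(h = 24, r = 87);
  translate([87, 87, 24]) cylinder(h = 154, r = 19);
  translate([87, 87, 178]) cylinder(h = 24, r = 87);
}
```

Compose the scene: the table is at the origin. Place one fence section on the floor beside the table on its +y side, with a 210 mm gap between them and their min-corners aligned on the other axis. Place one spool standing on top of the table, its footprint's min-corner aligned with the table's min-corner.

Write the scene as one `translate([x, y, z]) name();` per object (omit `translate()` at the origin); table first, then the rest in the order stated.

table();
translate([0, 792, 0]) fence_section();
translate([0, 0, 693]) spool();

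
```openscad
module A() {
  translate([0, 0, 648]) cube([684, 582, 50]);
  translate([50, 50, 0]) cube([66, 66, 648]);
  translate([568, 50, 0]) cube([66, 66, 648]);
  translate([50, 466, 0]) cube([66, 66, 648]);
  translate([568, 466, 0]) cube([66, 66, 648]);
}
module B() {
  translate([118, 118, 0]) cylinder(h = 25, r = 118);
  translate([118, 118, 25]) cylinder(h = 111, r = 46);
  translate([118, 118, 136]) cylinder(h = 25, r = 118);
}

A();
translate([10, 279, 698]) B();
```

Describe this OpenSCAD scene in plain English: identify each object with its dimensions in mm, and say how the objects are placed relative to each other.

A is a table with a 684×582 mm rectangular top, 50 mm thick, top surface at z = 698 mm, supported by four 66×66 mm square legs, each inset 50 mm from the nearest pair of top edges, running from the floor.

B is a spool: two coaxial disc flanges of radius 118 mm and thickness 25 mm, joined by a core cylinder of radius 46 mm and height 111 mm. The lower flange rests on z = 0 and the three cylinders share a vertical axis.

The spool is on top of the table.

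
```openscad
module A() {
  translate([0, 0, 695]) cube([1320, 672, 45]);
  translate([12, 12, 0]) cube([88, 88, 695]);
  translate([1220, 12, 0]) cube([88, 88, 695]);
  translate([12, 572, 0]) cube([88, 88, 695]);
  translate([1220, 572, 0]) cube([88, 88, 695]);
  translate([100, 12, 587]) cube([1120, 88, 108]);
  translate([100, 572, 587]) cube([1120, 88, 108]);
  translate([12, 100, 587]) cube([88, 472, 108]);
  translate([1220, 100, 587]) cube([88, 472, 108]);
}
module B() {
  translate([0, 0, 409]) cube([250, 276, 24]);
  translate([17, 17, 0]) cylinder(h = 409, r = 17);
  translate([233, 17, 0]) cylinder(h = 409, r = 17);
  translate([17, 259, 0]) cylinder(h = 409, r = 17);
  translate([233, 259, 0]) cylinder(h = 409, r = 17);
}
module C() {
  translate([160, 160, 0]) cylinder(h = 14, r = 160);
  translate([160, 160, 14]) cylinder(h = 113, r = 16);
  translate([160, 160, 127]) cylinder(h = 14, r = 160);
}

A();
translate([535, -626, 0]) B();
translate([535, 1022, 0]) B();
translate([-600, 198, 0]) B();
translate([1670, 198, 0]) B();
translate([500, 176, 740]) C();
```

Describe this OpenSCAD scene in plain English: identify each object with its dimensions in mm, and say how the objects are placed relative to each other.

A is a table with a 1320×672 mm rectangular top, 45 mm thick, top surface at z = 740 mm, supported by four 88×88 mm square legs, each inset 12 mm from the nearest pair of top edges, running from the floor. Four apron rails, 88 mm thick and 108 mm tall, run between adjacent legs with their top edges flush with the underside of the top and their outer faces flush with the legs' outer faces.

B is a four-legged stool. The seat is a 250×276×24 mm slab whose top surface is at z = 433 mm; four round legs, each 34 mm in diameter, run from the floor (z = 0) to the underside of the seat, each leg's axis is inset half a diameter from the nearest pair of seat edges (so the leg's bounding box is flush with the corner).

C is a spool: two coaxial disc flanges of radius 160 mm and thickness 14 mm, joined by a core cylinder of radius 16 mm and height 113 mm. The lower flange rests on z = 0 and the three cylinders share a vertical axis.

Four stools sit around the table at the −y, +y, −x, +x sides. The spool is on top of the table, centred.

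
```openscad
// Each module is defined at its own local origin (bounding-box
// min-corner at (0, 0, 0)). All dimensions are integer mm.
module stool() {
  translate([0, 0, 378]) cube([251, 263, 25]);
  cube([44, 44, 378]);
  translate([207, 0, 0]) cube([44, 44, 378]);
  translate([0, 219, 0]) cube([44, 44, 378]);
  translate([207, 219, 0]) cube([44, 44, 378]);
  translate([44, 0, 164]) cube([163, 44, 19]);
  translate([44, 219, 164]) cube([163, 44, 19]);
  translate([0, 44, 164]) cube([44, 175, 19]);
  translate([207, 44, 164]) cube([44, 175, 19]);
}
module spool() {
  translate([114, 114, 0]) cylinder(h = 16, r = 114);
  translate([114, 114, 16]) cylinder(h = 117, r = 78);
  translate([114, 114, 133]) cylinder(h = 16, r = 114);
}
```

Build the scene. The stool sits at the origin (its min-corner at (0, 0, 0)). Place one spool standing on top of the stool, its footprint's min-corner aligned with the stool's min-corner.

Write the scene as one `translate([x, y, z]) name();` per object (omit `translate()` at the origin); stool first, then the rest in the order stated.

stool();
translate([0, 0, 403]) spool();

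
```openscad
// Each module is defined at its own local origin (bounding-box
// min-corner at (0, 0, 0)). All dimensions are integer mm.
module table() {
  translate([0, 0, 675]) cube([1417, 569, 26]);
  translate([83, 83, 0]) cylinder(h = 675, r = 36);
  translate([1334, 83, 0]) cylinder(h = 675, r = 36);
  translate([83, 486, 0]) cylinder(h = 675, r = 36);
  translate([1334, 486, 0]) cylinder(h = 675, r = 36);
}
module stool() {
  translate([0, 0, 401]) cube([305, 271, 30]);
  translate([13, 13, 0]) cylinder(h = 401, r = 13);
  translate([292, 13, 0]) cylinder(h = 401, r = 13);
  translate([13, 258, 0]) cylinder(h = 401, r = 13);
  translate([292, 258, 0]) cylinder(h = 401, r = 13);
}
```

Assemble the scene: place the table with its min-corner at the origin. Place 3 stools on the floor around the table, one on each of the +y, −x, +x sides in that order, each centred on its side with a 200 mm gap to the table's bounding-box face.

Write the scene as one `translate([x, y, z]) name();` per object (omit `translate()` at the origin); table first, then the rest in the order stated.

table();
translate([556, 769, 0]) stool();
translate([-505, 149, 0]) stool();
translate([1617, 149, 0]) stool();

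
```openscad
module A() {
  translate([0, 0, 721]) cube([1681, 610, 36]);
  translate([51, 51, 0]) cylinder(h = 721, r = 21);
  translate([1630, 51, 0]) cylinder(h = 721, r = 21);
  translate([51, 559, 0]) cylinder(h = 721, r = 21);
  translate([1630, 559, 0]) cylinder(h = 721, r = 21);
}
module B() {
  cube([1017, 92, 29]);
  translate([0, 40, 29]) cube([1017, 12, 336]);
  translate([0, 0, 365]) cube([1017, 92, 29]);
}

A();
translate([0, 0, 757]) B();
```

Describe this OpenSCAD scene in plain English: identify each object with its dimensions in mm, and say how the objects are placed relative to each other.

A is a table with a 1681×610 mm rectangular top, 36 mm thick, top surface at z = 757 mm, supported by four round legs of 42 mm diameter, each leg's bounding box inset 30 mm from the nearest pair of top edges, running from the floor.

B is an I-beam lying along x, 1017 mm long. Overall section height 394 mm. Two flanges 92 mm wide (y) and 29 mm thick, one on the floor and one at the top; a web 12 mm thick runs between them, centred on the flange width.

The I-beam is on top of the table.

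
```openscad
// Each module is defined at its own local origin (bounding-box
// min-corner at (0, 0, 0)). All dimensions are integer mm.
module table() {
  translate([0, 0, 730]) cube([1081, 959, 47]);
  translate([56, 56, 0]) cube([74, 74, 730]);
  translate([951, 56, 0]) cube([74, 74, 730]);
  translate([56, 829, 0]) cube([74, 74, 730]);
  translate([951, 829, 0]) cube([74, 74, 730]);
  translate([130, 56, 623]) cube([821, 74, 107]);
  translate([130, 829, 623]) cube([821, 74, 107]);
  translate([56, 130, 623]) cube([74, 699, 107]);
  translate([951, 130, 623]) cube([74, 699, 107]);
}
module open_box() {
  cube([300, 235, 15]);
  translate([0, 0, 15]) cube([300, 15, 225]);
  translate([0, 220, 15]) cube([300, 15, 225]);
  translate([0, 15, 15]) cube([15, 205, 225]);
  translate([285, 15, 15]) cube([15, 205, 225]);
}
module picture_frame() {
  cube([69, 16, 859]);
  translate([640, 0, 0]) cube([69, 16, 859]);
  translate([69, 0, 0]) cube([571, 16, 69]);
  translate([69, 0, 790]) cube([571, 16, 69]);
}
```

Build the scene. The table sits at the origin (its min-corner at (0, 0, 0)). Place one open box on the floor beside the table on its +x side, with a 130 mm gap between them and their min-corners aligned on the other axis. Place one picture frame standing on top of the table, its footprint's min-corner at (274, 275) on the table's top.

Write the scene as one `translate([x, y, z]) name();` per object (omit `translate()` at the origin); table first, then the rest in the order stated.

table();
translate([1211, 0, 0]) open_box();
translate([274, 275, 777]) picture_frame();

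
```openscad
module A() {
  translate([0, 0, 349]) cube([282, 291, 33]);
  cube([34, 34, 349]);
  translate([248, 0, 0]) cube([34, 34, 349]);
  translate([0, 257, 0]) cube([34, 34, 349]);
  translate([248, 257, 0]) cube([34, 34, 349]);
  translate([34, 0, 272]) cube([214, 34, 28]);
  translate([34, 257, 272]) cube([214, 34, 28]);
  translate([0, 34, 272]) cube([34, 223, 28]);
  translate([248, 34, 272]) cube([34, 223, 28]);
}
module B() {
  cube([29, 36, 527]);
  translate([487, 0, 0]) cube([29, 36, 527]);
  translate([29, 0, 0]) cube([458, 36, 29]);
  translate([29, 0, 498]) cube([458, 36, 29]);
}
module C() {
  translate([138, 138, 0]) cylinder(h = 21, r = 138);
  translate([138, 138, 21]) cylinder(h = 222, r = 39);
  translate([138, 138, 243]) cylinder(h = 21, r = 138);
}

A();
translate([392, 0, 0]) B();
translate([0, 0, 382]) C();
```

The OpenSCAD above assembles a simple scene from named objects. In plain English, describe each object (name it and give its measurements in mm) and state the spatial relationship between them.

A is a simple wooden stool: a rectangular seat 282 mm (x) by 291 mm (y), 33 mm thick, top face at z = 382 mm, on four square legs, each 34×34 mm in cross-section. The legs rest on z = 0, each flush with a corner of the seat. Four stretchers, 34 mm wide and 28 mm tall, connect adjacent legs with their undersides at z = 272 mm, each running between the inner faces of the legs it joins and aligned with the legs' outer faces on the other axis.

B is a rectangular picture frame lying in the x–z plane (depth along y). The opening is 458 mm wide (x) by 469 mm tall (z), surrounded by a border 29 mm wide on all four sides. The frame is 36 mm deep and is made of two full-height vertical stiles with two horizontal rails fitted between them.

C is a spool: two coaxial disc flanges of radius 138 mm and thickness 21 mm, joined by a core cylinder of radius 39 mm and height 222 mm. The lower flange rests on z = 0 and the three cylinders share a vertical axis.

The picture frame is on the floor beside the stool on its +x side. The spool is on top of the stool.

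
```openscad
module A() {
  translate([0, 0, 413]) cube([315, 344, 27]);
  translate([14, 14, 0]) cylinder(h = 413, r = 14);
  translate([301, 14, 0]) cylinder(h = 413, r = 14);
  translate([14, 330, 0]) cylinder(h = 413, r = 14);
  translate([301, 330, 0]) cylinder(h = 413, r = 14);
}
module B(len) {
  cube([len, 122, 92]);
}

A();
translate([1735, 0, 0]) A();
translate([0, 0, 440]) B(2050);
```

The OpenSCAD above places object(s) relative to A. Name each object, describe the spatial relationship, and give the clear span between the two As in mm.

Second stool starts at x = 1735; first ends at x = 315; clear span = 1735 − 315 = 1420 mm.

A is a stool. B is a beam. A beam spans the tops of two stools. The clear span between the two stools is 1420 mm.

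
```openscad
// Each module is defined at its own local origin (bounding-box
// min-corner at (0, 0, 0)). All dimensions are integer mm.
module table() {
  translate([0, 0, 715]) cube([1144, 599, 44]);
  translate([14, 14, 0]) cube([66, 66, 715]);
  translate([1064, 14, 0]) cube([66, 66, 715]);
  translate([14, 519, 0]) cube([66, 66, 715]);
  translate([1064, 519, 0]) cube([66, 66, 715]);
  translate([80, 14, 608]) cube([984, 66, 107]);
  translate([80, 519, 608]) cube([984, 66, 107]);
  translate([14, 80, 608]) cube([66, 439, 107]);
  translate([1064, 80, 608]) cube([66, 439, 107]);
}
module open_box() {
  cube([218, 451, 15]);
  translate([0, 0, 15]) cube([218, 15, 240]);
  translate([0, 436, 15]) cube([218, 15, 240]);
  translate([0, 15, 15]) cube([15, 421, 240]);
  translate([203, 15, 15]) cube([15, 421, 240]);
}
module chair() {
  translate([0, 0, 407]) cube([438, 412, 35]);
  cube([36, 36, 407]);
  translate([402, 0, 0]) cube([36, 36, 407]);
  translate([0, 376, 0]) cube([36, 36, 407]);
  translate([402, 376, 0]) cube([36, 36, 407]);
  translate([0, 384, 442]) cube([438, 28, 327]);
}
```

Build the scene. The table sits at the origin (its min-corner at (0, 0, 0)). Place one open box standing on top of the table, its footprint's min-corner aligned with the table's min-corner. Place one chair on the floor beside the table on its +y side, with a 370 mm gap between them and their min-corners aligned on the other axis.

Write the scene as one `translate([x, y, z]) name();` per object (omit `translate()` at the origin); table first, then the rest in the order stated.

table();
translate([0, 0, 759]) open_box();
translate([0, 969, 0]) chair();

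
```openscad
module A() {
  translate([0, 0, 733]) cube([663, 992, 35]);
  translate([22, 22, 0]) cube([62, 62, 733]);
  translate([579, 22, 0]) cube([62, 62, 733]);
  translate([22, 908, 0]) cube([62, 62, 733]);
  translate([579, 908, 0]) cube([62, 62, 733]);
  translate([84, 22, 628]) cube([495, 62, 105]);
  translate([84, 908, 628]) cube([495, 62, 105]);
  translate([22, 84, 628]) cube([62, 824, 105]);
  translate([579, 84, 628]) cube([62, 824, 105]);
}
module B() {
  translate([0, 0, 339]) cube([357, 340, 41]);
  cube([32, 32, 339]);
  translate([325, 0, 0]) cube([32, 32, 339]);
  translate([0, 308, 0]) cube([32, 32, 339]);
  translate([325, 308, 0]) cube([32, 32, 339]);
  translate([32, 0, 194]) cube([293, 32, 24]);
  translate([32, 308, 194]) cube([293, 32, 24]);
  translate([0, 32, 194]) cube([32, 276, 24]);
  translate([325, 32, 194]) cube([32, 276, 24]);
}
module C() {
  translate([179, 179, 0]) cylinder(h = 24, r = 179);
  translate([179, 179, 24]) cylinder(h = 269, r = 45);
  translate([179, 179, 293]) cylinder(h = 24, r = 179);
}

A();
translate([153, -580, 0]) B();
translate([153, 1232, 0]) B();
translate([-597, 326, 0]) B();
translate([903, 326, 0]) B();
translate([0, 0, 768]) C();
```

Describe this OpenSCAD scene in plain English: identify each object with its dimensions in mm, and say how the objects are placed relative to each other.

A is a table with a 663×992 mm rectangular top, 35 mm thick, top surface at z = 768 mm, supported by four 62×62 mm square legs, each inset 22 mm from the nearest pair of top edges, running from the floor. Four apron rails, 62 mm thick and 105 mm tall, run between adjacent legs with their top edges flush with the underside of the top and their outer faces flush with the legs' outer faces.

B is a four-legged stool. The seat is 357×340 mm, 41 mm thick, top at z = 380 mm. It stands on four square legs, each 32×32 mm in cross-section, from z = 0 to the seat underside, each flush with a corner of the seat. Four stretchers, 32 mm wide and 24 mm tall, connect adjacent legs with their undersides at z = 194 mm, each running between the inner faces of the legs it joins and aligned with the legs' outer faces on the other axis.

C is a spool: two coaxial disc flanges of radius 179 mm and thickness 24 mm, joined by a core cylinder of radius 45 mm and height 269 mm. The lower flange rests on z = 0 and the three cylinders share a vertical axis.

Four stools sit around the table at the −y, +y, −x, +x sides. The spool is on top of the table.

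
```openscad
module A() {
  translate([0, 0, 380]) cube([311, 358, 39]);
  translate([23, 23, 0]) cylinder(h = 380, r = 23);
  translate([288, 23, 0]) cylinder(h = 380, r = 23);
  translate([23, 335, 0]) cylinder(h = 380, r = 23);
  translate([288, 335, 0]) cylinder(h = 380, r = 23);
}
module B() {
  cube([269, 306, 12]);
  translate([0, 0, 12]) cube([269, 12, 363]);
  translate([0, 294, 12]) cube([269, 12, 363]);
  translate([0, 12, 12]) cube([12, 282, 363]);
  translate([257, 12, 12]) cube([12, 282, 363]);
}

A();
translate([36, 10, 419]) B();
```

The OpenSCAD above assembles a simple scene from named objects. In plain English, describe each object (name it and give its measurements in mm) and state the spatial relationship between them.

A is a four-legged stool. The seat is a 311×358×39 mm slab whose top surface is at z = 419 mm; four round legs, each 46 mm in diameter, run from the floor (z = 0) to the underside of the seat, each leg's axis is inset half a diameter from the nearest pair of seat edges (so the leg's bounding box is flush with the corner).

B is an open storage box with external size 269×306×375 mm and wall thickness 12 mm (the base is also 12 mm thick). The base covers the whole footprint; the four walls stand on the base, with the y-facing walls full-width and the x-facing walls fitting between their inner faces.

The open box is on top of the stool.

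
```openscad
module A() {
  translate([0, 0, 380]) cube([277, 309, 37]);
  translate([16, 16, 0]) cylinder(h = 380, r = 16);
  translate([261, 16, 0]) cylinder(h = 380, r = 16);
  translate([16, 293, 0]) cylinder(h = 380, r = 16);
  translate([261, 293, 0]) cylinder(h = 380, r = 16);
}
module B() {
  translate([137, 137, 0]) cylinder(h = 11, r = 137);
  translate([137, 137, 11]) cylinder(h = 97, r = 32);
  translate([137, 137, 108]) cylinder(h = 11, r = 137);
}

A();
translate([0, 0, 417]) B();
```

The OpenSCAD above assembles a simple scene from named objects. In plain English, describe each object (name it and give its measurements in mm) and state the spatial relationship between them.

A is a simple wooden stool: a rectangular seat 277 mm (x) by 309 mm (y), 37 mm thick, top face at z = 417 mm, on four round legs, each 32 mm in diameter. The legs rest on z = 0, each leg's axis is inset half a diameter from the nearest pair of seat edges (so the leg's bounding box is flush with the corner).

B is a spool: two coaxial disc flanges of radius 137 mm and thickness 11 mm, joined by a core cylinder of radius 32 mm and height 97 mm. The lower flange rests on z = 0 and the three cylinders share a vertical axis.

The spool is on top of the stool.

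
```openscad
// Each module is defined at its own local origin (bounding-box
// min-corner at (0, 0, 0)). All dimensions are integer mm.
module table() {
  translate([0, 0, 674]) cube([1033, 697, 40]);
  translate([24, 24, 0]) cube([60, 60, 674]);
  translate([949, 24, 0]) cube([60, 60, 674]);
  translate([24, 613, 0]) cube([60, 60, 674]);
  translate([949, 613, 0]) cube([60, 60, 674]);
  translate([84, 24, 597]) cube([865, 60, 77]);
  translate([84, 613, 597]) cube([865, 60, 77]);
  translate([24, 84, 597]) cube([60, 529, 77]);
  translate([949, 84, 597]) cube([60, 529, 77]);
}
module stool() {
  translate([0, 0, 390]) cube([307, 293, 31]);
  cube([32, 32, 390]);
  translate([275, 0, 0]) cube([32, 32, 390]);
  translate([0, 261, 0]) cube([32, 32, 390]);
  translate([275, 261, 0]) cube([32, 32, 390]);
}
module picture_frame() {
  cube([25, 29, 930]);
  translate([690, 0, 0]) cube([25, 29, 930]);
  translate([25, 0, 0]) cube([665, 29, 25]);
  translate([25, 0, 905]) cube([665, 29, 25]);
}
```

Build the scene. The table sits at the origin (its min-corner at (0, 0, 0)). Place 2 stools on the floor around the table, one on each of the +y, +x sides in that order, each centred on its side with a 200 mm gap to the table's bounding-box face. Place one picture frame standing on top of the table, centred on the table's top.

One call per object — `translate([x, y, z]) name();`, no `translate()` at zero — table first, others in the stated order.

table();
translate([363, 897, 0]) stool();
translate([1233, 202, 0]) stool();
translate([159, 334, 714]) picture_frame();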